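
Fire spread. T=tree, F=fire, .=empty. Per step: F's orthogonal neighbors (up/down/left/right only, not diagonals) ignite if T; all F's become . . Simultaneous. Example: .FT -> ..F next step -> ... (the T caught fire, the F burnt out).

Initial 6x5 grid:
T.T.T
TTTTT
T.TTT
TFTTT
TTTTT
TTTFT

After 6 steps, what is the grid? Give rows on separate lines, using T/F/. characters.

Step 1: 6 trees catch fire, 2 burn out
  T.T.T
  TTTTT
  T.TTT
  F.FTT
  TFTFT
  TTF.F
Step 2: 7 trees catch fire, 6 burn out
  T.T.T
  TTTTT
  F.FTT
  ...FT
  F.F.F
  TF...
Step 3: 5 trees catch fire, 7 burn out
  T.T.T
  FTFTT
  ...FT
  ....F
  .....
  F....
Step 4: 5 trees catch fire, 5 burn out
  F.F.T
  .F.FT
  ....F
  .....
  .....
  .....
Step 5: 1 trees catch fire, 5 burn out
  ....T
  ....F
  .....
  .....
  .....
  .....
Step 6: 1 trees catch fire, 1 burn out
  ....F
  .....
  .....
  .....
  .....
  .....

....F
.....
.....
.....
.....
.....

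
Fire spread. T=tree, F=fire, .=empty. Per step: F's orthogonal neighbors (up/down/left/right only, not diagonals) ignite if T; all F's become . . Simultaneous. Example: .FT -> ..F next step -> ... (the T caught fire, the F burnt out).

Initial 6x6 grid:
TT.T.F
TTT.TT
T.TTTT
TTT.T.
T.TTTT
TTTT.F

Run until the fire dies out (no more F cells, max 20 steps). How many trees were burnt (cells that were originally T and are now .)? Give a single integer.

Answer: 25

Derivation:
Step 1: +2 fires, +2 burnt (F count now 2)
Step 2: +3 fires, +2 burnt (F count now 3)
Step 3: +3 fires, +3 burnt (F count now 3)
Step 4: +3 fires, +3 burnt (F count now 3)
Step 5: +3 fires, +3 burnt (F count now 3)
Step 6: +3 fires, +3 burnt (F count now 3)
Step 7: +3 fires, +3 burnt (F count now 3)
Step 8: +4 fires, +3 burnt (F count now 4)
Step 9: +1 fires, +4 burnt (F count now 1)
Step 10: +0 fires, +1 burnt (F count now 0)
Fire out after step 10
Initially T: 26, now '.': 35
Total burnt (originally-T cells now '.'): 25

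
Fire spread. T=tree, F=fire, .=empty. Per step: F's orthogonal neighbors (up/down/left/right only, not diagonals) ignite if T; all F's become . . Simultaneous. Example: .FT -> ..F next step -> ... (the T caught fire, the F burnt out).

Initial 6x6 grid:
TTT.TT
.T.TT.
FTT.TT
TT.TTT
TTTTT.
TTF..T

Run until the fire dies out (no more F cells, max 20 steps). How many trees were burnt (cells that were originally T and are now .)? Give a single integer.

Step 1: +4 fires, +2 burnt (F count now 4)
Step 2: +7 fires, +4 burnt (F count now 7)
Step 3: +3 fires, +7 burnt (F count now 3)
Step 4: +3 fires, +3 burnt (F count now 3)
Step 5: +2 fires, +3 burnt (F count now 2)
Step 6: +2 fires, +2 burnt (F count now 2)
Step 7: +2 fires, +2 burnt (F count now 2)
Step 8: +1 fires, +2 burnt (F count now 1)
Step 9: +0 fires, +1 burnt (F count now 0)
Fire out after step 9
Initially T: 25, now '.': 35
Total burnt (originally-T cells now '.'): 24

Answer: 24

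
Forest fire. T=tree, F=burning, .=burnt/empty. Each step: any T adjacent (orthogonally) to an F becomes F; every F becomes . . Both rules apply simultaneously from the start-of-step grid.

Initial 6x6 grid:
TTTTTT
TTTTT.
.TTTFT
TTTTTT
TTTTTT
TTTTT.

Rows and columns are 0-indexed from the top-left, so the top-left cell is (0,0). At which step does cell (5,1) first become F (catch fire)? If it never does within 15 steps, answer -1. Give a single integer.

Step 1: cell (5,1)='T' (+4 fires, +1 burnt)
Step 2: cell (5,1)='T' (+6 fires, +4 burnt)
Step 3: cell (5,1)='T' (+8 fires, +6 burnt)
Step 4: cell (5,1)='T' (+5 fires, +8 burnt)
Step 5: cell (5,1)='T' (+5 fires, +5 burnt)
Step 6: cell (5,1)='F' (+3 fires, +5 burnt)
  -> target ignites at step 6
Step 7: cell (5,1)='.' (+1 fires, +3 burnt)
Step 8: cell (5,1)='.' (+0 fires, +1 burnt)
  fire out at step 8

6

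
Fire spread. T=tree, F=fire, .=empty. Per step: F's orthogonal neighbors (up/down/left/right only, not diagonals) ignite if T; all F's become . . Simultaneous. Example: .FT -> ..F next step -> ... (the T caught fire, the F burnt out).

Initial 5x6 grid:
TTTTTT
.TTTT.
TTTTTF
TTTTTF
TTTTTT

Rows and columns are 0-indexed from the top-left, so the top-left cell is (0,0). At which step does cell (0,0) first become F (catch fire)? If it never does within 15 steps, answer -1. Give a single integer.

Step 1: cell (0,0)='T' (+3 fires, +2 burnt)
Step 2: cell (0,0)='T' (+4 fires, +3 burnt)
Step 3: cell (0,0)='T' (+5 fires, +4 burnt)
Step 4: cell (0,0)='T' (+6 fires, +5 burnt)
Step 5: cell (0,0)='T' (+5 fires, +6 burnt)
Step 6: cell (0,0)='T' (+2 fires, +5 burnt)
Step 7: cell (0,0)='F' (+1 fires, +2 burnt)
  -> target ignites at step 7
Step 8: cell (0,0)='.' (+0 fires, +1 burnt)
  fire out at step 8

7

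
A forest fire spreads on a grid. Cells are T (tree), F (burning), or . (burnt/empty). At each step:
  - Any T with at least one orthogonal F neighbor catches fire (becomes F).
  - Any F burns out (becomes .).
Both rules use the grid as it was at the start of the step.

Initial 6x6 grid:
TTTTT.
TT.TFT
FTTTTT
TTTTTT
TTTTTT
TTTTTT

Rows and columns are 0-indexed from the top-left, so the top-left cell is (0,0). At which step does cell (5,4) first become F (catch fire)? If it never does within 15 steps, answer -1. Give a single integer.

Step 1: cell (5,4)='T' (+7 fires, +2 burnt)
Step 2: cell (5,4)='T' (+9 fires, +7 burnt)
Step 3: cell (5,4)='T' (+8 fires, +9 burnt)
Step 4: cell (5,4)='F' (+5 fires, +8 burnt)
  -> target ignites at step 4
Step 5: cell (5,4)='.' (+3 fires, +5 burnt)
Step 6: cell (5,4)='.' (+0 fires, +3 burnt)
  fire out at step 6

4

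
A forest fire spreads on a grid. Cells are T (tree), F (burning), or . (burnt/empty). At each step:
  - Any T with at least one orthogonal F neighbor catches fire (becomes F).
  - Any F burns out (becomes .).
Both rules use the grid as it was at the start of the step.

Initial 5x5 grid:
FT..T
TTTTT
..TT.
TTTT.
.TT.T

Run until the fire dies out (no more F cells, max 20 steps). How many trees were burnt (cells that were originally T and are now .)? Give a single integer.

Step 1: +2 fires, +1 burnt (F count now 2)
Step 2: +1 fires, +2 burnt (F count now 1)
Step 3: +1 fires, +1 burnt (F count now 1)
Step 4: +2 fires, +1 burnt (F count now 2)
Step 5: +3 fires, +2 burnt (F count now 3)
Step 6: +4 fires, +3 burnt (F count now 4)
Step 7: +2 fires, +4 burnt (F count now 2)
Step 8: +0 fires, +2 burnt (F count now 0)
Fire out after step 8
Initially T: 16, now '.': 24
Total burnt (originally-T cells now '.'): 15

Answer: 15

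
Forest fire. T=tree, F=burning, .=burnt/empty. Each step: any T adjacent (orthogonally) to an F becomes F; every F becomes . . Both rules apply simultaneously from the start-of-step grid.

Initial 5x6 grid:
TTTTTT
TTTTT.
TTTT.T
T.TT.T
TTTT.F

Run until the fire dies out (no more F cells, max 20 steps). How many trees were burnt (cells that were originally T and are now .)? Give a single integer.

Step 1: +1 fires, +1 burnt (F count now 1)
Step 2: +1 fires, +1 burnt (F count now 1)
Step 3: +0 fires, +1 burnt (F count now 0)
Fire out after step 3
Initially T: 24, now '.': 8
Total burnt (originally-T cells now '.'): 2

Answer: 2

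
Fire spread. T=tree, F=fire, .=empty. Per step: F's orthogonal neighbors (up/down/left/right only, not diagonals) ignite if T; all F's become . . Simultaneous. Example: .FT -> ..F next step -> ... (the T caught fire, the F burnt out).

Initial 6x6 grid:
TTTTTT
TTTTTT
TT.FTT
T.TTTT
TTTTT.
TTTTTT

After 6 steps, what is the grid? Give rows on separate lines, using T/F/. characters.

Step 1: 3 trees catch fire, 1 burn out
  TTTTTT
  TTTFTT
  TT..FT
  T.TFTT
  TTTTT.
  TTTTTT
Step 2: 7 trees catch fire, 3 burn out
  TTTFTT
  TTF.FT
  TT...F
  T.F.FT
  TTTFT.
  TTTTTT
Step 3: 8 trees catch fire, 7 burn out
  TTF.FT
  TF...F
  TT....
  T....F
  TTF.F.
  TTTFTT
Step 4: 7 trees catch fire, 8 burn out
  TF...F
  F.....
  TF....
  T.....
  TF....
  TTF.FT
Step 5: 5 trees catch fire, 7 burn out
  F.....
  ......
  F.....
  T.....
  F.....
  TF...F
Step 6: 2 trees catch fire, 5 burn out
  ......
  ......
  ......
  F.....
  ......
  F.....

......
......
......
F.....
......
F.....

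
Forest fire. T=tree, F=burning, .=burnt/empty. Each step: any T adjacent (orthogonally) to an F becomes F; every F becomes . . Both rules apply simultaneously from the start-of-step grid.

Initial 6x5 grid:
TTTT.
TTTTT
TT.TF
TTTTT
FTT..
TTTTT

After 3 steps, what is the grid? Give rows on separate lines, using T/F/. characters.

Step 1: 6 trees catch fire, 2 burn out
  TTTT.
  TTTTF
  TT.F.
  FTTTF
  .FT..
  FTTTT
Step 2: 6 trees catch fire, 6 burn out
  TTTT.
  TTTF.
  FT...
  .FTF.
  ..F..
  .FTTT
Step 3: 6 trees catch fire, 6 burn out
  TTTF.
  FTF..
  .F...
  ..F..
  .....
  ..FTT

TTTF.
FTF..
.F...
..F..
.....
..FTT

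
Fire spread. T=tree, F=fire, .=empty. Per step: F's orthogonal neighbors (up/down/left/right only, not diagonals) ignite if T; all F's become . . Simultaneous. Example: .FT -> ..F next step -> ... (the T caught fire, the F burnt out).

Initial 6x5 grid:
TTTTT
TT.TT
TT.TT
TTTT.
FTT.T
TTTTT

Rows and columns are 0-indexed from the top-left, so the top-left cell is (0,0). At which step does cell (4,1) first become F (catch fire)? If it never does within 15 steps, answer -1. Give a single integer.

Step 1: cell (4,1)='F' (+3 fires, +1 burnt)
  -> target ignites at step 1
Step 2: cell (4,1)='.' (+4 fires, +3 burnt)
Step 3: cell (4,1)='.' (+4 fires, +4 burnt)
Step 4: cell (4,1)='.' (+4 fires, +4 burnt)
Step 5: cell (4,1)='.' (+3 fires, +4 burnt)
Step 6: cell (4,1)='.' (+4 fires, +3 burnt)
Step 7: cell (4,1)='.' (+2 fires, +4 burnt)
Step 8: cell (4,1)='.' (+1 fires, +2 burnt)
Step 9: cell (4,1)='.' (+0 fires, +1 burnt)
  fire out at step 9

1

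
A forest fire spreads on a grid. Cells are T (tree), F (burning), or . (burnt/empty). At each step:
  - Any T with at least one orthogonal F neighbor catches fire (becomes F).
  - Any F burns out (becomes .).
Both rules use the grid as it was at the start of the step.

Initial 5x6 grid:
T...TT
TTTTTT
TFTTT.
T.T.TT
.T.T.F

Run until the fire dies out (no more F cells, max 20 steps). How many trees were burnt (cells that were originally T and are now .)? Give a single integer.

Answer: 17

Derivation:
Step 1: +4 fires, +2 burnt (F count now 4)
Step 2: +6 fires, +4 burnt (F count now 6)
Step 3: +3 fires, +6 burnt (F count now 3)
Step 4: +1 fires, +3 burnt (F count now 1)
Step 5: +2 fires, +1 burnt (F count now 2)
Step 6: +1 fires, +2 burnt (F count now 1)
Step 7: +0 fires, +1 burnt (F count now 0)
Fire out after step 7
Initially T: 19, now '.': 28
Total burnt (originally-T cells now '.'): 17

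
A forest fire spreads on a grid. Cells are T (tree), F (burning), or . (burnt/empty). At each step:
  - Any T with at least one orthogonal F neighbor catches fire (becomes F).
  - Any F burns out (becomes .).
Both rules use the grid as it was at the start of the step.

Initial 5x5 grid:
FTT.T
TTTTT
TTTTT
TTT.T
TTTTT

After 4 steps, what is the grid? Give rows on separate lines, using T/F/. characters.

Step 1: 2 trees catch fire, 1 burn out
  .FT.T
  FTTTT
  TTTTT
  TTT.T
  TTTTT
Step 2: 3 trees catch fire, 2 burn out
  ..F.T
  .FTTT
  FTTTT
  TTT.T
  TTTTT
Step 3: 3 trees catch fire, 3 burn out
  ....T
  ..FTT
  .FTTT
  FTT.T
  TTTTT
Step 4: 4 trees catch fire, 3 burn out
  ....T
  ...FT
  ..FTT
  .FT.T
  FTTTT

....T
...FT
..FTT
.FT.T
FTTTT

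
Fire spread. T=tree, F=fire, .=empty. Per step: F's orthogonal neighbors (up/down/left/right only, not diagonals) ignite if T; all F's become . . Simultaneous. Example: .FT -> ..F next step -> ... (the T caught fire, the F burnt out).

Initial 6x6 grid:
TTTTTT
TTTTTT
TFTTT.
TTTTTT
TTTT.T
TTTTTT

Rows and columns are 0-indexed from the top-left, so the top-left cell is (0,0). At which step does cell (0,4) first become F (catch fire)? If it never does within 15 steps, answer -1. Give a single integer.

Step 1: cell (0,4)='T' (+4 fires, +1 burnt)
Step 2: cell (0,4)='T' (+7 fires, +4 burnt)
Step 3: cell (0,4)='T' (+8 fires, +7 burnt)
Step 4: cell (0,4)='T' (+6 fires, +8 burnt)
Step 5: cell (0,4)='F' (+4 fires, +6 burnt)
  -> target ignites at step 5
Step 6: cell (0,4)='.' (+3 fires, +4 burnt)
Step 7: cell (0,4)='.' (+1 fires, +3 burnt)
Step 8: cell (0,4)='.' (+0 fires, +1 burnt)
  fire out at step 8

5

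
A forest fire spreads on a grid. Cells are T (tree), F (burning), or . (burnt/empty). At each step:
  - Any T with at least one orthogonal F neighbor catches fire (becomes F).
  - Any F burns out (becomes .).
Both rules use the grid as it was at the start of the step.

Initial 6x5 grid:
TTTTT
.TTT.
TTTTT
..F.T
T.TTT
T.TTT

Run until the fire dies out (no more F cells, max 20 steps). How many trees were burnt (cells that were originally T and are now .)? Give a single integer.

Answer: 20

Derivation:
Step 1: +2 fires, +1 burnt (F count now 2)
Step 2: +5 fires, +2 burnt (F count now 5)
Step 3: +7 fires, +5 burnt (F count now 7)
Step 4: +4 fires, +7 burnt (F count now 4)
Step 5: +2 fires, +4 burnt (F count now 2)
Step 6: +0 fires, +2 burnt (F count now 0)
Fire out after step 6
Initially T: 22, now '.': 28
Total burnt (originally-T cells now '.'): 20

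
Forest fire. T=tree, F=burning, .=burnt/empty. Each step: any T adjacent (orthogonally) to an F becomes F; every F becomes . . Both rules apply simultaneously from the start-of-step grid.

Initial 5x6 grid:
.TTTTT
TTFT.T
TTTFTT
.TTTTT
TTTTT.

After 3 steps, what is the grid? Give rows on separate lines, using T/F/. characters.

Step 1: 6 trees catch fire, 2 burn out
  .TFTTT
  TF.F.T
  TTF.FT
  .TTFTT
  TTTTT.
Step 2: 8 trees catch fire, 6 burn out
  .F.FTT
  F....T
  TF...F
  .TF.FT
  TTTFT.
Step 3: 7 trees catch fire, 8 burn out
  ....FT
  .....F
  F.....
  .F...F
  TTF.F.

....FT
.....F
F.....
.F...F
TTF.F.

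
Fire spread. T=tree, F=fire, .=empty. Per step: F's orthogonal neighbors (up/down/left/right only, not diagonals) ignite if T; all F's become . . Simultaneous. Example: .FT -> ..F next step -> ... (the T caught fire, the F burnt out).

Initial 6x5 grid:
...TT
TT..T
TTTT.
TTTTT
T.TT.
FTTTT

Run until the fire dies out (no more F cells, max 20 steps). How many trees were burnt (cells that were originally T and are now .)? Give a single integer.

Answer: 18

Derivation:
Step 1: +2 fires, +1 burnt (F count now 2)
Step 2: +2 fires, +2 burnt (F count now 2)
Step 3: +4 fires, +2 burnt (F count now 4)
Step 4: +5 fires, +4 burnt (F count now 5)
Step 5: +3 fires, +5 burnt (F count now 3)
Step 6: +2 fires, +3 burnt (F count now 2)
Step 7: +0 fires, +2 burnt (F count now 0)
Fire out after step 7
Initially T: 21, now '.': 27
Total burnt (originally-T cells now '.'): 18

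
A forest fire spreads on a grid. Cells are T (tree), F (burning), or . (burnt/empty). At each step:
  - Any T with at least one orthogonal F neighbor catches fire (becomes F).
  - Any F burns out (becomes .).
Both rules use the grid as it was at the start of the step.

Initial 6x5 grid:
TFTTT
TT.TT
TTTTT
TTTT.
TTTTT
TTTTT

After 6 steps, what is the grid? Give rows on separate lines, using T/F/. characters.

Step 1: 3 trees catch fire, 1 burn out
  F.FTT
  TF.TT
  TTTTT
  TTTT.
  TTTTT
  TTTTT
Step 2: 3 trees catch fire, 3 burn out
  ...FT
  F..TT
  TFTTT
  TTTT.
  TTTTT
  TTTTT
Step 3: 5 trees catch fire, 3 burn out
  ....F
  ...FT
  F.FTT
  TFTT.
  TTTTT
  TTTTT
Step 4: 5 trees catch fire, 5 burn out
  .....
  ....F
  ...FT
  F.FT.
  TFTTT
  TTTTT
Step 5: 5 trees catch fire, 5 burn out
  .....
  .....
  ....F
  ...F.
  F.FTT
  TFTTT
Step 6: 3 trees catch fire, 5 burn out
  .....
  .....
  .....
  .....
  ...FT
  F.FTT

.....
.....
.....
.....
...FT
F.FTT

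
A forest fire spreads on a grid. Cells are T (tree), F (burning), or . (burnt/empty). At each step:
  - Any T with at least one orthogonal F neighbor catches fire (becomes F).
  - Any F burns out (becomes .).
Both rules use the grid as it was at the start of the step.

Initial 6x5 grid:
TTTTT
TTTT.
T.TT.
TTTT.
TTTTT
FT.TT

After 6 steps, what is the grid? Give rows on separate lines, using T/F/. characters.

Step 1: 2 trees catch fire, 1 burn out
  TTTTT
  TTTT.
  T.TT.
  TTTT.
  FTTTT
  .F.TT
Step 2: 2 trees catch fire, 2 burn out
  TTTTT
  TTTT.
  T.TT.
  FTTT.
  .FTTT
  ...TT
Step 3: 3 trees catch fire, 2 burn out
  TTTTT
  TTTT.
  F.TT.
  .FTT.
  ..FTT
  ...TT
Step 4: 3 trees catch fire, 3 burn out
  TTTTT
  FTTT.
  ..TT.
  ..FT.
  ...FT
  ...TT
Step 5: 6 trees catch fire, 3 burn out
  FTTTT
  .FTT.
  ..FT.
  ...F.
  ....F
  ...FT
Step 6: 4 trees catch fire, 6 burn out
  .FTTT
  ..FT.
  ...F.
  .....
  .....
  ....F

.FTTT
..FT.
...F.
.....
.....
....F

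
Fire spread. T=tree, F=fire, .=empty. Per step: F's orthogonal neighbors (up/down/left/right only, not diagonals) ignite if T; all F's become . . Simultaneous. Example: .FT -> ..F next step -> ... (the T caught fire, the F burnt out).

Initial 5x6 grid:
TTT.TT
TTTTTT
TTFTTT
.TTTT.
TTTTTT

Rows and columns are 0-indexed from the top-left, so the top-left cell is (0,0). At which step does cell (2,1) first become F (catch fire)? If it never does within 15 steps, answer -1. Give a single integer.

Step 1: cell (2,1)='F' (+4 fires, +1 burnt)
  -> target ignites at step 1
Step 2: cell (2,1)='.' (+8 fires, +4 burnt)
Step 3: cell (2,1)='.' (+7 fires, +8 burnt)
Step 4: cell (2,1)='.' (+5 fires, +7 burnt)
Step 5: cell (2,1)='.' (+2 fires, +5 burnt)
Step 6: cell (2,1)='.' (+0 fires, +2 burnt)
  fire out at step 6

1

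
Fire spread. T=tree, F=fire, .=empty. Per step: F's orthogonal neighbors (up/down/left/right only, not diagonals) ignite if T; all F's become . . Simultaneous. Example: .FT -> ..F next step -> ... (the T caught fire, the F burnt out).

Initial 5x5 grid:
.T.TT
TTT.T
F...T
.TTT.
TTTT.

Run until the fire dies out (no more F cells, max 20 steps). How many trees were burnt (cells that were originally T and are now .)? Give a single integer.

Step 1: +1 fires, +1 burnt (F count now 1)
Step 2: +1 fires, +1 burnt (F count now 1)
Step 3: +2 fires, +1 burnt (F count now 2)
Step 4: +0 fires, +2 burnt (F count now 0)
Fire out after step 4
Initially T: 15, now '.': 14
Total burnt (originally-T cells now '.'): 4

Answer: 4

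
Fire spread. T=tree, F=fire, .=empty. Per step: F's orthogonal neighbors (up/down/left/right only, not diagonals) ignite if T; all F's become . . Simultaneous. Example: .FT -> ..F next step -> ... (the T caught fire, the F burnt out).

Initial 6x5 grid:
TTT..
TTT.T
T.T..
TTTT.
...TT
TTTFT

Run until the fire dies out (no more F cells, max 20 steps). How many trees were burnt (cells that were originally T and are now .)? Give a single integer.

Answer: 18

Derivation:
Step 1: +3 fires, +1 burnt (F count now 3)
Step 2: +3 fires, +3 burnt (F count now 3)
Step 3: +2 fires, +3 burnt (F count now 2)
Step 4: +2 fires, +2 burnt (F count now 2)
Step 5: +2 fires, +2 burnt (F count now 2)
Step 6: +3 fires, +2 burnt (F count now 3)
Step 7: +2 fires, +3 burnt (F count now 2)
Step 8: +1 fires, +2 burnt (F count now 1)
Step 9: +0 fires, +1 burnt (F count now 0)
Fire out after step 9
Initially T: 19, now '.': 29
Total burnt (originally-T cells now '.'): 18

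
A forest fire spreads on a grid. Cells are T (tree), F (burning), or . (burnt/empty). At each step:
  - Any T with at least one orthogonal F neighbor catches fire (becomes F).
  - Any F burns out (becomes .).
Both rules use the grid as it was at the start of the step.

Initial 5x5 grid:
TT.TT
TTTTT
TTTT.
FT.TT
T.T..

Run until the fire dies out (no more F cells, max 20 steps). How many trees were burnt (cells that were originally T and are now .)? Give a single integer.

Answer: 17

Derivation:
Step 1: +3 fires, +1 burnt (F count now 3)
Step 2: +2 fires, +3 burnt (F count now 2)
Step 3: +3 fires, +2 burnt (F count now 3)
Step 4: +3 fires, +3 burnt (F count now 3)
Step 5: +2 fires, +3 burnt (F count now 2)
Step 6: +3 fires, +2 burnt (F count now 3)
Step 7: +1 fires, +3 burnt (F count now 1)
Step 8: +0 fires, +1 burnt (F count now 0)
Fire out after step 8
Initially T: 18, now '.': 24
Total burnt (originally-T cells now '.'): 17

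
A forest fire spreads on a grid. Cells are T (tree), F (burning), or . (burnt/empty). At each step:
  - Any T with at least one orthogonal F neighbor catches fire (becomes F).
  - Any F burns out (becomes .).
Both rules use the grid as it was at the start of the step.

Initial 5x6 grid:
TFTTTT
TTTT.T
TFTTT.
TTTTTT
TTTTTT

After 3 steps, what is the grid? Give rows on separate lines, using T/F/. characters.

Step 1: 6 trees catch fire, 2 burn out
  F.FTTT
  TFTT.T
  F.FTT.
  TFTTTT
  TTTTTT
Step 2: 7 trees catch fire, 6 burn out
  ...FTT
  F.FT.T
  ...FT.
  F.FTTT
  TFTTTT
Step 3: 6 trees catch fire, 7 burn out
  ....FT
  ...F.T
  ....F.
  ...FTT
  F.FTTT

....FT
...F.T
....F.
...FTT
F.FTTT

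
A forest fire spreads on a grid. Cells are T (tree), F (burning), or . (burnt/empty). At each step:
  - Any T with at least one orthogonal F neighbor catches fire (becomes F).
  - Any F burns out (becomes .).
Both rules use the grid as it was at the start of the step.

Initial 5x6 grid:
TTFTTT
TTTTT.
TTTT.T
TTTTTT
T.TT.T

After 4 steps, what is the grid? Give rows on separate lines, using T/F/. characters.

Step 1: 3 trees catch fire, 1 burn out
  TF.FTT
  TTFTT.
  TTTT.T
  TTTTTT
  T.TT.T
Step 2: 5 trees catch fire, 3 burn out
  F...FT
  TF.FT.
  TTFT.T
  TTTTTT
  T.TT.T
Step 3: 6 trees catch fire, 5 burn out
  .....F
  F...F.
  TF.F.T
  TTFTTT
  T.TT.T
Step 4: 4 trees catch fire, 6 burn out
  ......
  ......
  F....T
  TF.FTT
  T.FT.T

......
......
F....T
TF.FTT
T.FT.T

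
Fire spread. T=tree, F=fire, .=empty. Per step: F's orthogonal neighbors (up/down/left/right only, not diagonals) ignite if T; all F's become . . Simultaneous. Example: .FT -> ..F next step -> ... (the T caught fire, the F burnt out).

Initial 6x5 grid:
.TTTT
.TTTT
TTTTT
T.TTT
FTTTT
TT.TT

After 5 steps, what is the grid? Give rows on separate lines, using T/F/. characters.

Step 1: 3 trees catch fire, 1 burn out
  .TTTT
  .TTTT
  TTTTT
  F.TTT
  .FTTT
  FT.TT
Step 2: 3 trees catch fire, 3 burn out
  .TTTT
  .TTTT
  FTTTT
  ..TTT
  ..FTT
  .F.TT
Step 3: 3 trees catch fire, 3 burn out
  .TTTT
  .TTTT
  .FTTT
  ..FTT
  ...FT
  ...TT
Step 4: 5 trees catch fire, 3 burn out
  .TTTT
  .FTTT
  ..FTT
  ...FT
  ....F
  ...FT
Step 5: 5 trees catch fire, 5 burn out
  .FTTT
  ..FTT
  ...FT
  ....F
  .....
  ....F

.FTTT
..FTT
...FT
....F
.....
....F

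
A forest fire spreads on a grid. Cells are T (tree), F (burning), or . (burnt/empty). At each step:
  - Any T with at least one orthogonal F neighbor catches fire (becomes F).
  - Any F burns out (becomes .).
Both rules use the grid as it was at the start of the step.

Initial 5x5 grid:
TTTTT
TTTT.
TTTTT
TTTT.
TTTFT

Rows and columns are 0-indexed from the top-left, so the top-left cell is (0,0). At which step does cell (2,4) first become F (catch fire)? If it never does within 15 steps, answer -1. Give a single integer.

Step 1: cell (2,4)='T' (+3 fires, +1 burnt)
Step 2: cell (2,4)='T' (+3 fires, +3 burnt)
Step 3: cell (2,4)='F' (+5 fires, +3 burnt)
  -> target ignites at step 3
Step 4: cell (2,4)='.' (+4 fires, +5 burnt)
Step 5: cell (2,4)='.' (+4 fires, +4 burnt)
Step 6: cell (2,4)='.' (+2 fires, +4 burnt)
Step 7: cell (2,4)='.' (+1 fires, +2 burnt)
Step 8: cell (2,4)='.' (+0 fires, +1 burnt)
  fire out at step 8

3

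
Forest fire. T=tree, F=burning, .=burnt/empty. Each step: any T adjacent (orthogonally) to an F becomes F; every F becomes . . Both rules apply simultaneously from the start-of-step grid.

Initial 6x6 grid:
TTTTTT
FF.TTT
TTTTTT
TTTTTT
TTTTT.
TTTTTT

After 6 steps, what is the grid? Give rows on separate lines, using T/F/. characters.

Step 1: 4 trees catch fire, 2 burn out
  FFTTTT
  ...TTT
  FFTTTT
  TTTTTT
  TTTTT.
  TTTTTT
Step 2: 4 trees catch fire, 4 burn out
  ..FTTT
  ...TTT
  ..FTTT
  FFTTTT
  TTTTT.
  TTTTTT
Step 3: 5 trees catch fire, 4 burn out
  ...FTT
  ...TTT
  ...FTT
  ..FTTT
  FFTTT.
  TTTTTT
Step 4: 7 trees catch fire, 5 burn out
  ....FT
  ...FTT
  ....FT
  ...FTT
  ..FTT.
  FFTTTT
Step 5: 6 trees catch fire, 7 burn out
  .....F
  ....FT
  .....F
  ....FT
  ...FT.
  ..FTTT
Step 6: 4 trees catch fire, 6 burn out
  ......
  .....F
  ......
  .....F
  ....F.
  ...FTT

......
.....F
......
.....F
....F.
...FTT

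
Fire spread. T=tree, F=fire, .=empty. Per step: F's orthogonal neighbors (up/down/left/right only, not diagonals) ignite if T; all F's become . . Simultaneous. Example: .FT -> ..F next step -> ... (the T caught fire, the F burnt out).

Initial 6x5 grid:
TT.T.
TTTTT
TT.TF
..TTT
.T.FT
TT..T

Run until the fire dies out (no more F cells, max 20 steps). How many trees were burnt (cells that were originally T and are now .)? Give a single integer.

Step 1: +5 fires, +2 burnt (F count now 5)
Step 2: +3 fires, +5 burnt (F count now 3)
Step 3: +2 fires, +3 burnt (F count now 2)
Step 4: +1 fires, +2 burnt (F count now 1)
Step 5: +3 fires, +1 burnt (F count now 3)
Step 6: +2 fires, +3 burnt (F count now 2)
Step 7: +0 fires, +2 burnt (F count now 0)
Fire out after step 7
Initially T: 19, now '.': 27
Total burnt (originally-T cells now '.'): 16

Answer: 16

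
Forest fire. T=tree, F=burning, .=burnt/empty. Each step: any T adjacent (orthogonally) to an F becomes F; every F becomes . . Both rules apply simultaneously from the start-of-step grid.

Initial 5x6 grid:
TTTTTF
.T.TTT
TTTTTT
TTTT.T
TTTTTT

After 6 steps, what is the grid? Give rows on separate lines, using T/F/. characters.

Step 1: 2 trees catch fire, 1 burn out
  TTTTF.
  .T.TTF
  TTTTTT
  TTTT.T
  TTTTTT
Step 2: 3 trees catch fire, 2 burn out
  TTTF..
  .T.TF.
  TTTTTF
  TTTT.T
  TTTTTT
Step 3: 4 trees catch fire, 3 burn out
  TTF...
  .T.F..
  TTTTF.
  TTTT.F
  TTTTTT
Step 4: 3 trees catch fire, 4 burn out
  TF....
  .T....
  TTTF..
  TTTT..
  TTTTTF
Step 5: 5 trees catch fire, 3 burn out
  F.....
  .F....
  TTF...
  TTTF..
  TTTTF.
Step 6: 3 trees catch fire, 5 burn out
  ......
  ......
  TF....
  TTF...
  TTTF..

......
......
TF....
TTF...
TTTF..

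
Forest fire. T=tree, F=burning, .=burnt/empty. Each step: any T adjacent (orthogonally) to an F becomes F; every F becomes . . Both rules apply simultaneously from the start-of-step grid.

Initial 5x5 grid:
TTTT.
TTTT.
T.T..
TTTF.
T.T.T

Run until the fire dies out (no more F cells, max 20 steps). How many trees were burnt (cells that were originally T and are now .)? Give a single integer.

Step 1: +1 fires, +1 burnt (F count now 1)
Step 2: +3 fires, +1 burnt (F count now 3)
Step 3: +2 fires, +3 burnt (F count now 2)
Step 4: +5 fires, +2 burnt (F count now 5)
Step 5: +3 fires, +5 burnt (F count now 3)
Step 6: +1 fires, +3 burnt (F count now 1)
Step 7: +0 fires, +1 burnt (F count now 0)
Fire out after step 7
Initially T: 16, now '.': 24
Total burnt (originally-T cells now '.'): 15

Answer: 15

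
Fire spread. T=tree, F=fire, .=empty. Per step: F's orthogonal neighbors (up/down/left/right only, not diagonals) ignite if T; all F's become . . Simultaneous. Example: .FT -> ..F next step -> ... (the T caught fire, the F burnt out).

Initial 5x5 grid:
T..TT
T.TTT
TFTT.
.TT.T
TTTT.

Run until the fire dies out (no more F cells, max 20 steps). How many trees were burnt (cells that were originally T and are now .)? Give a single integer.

Answer: 16

Derivation:
Step 1: +3 fires, +1 burnt (F count now 3)
Step 2: +5 fires, +3 burnt (F count now 5)
Step 3: +4 fires, +5 burnt (F count now 4)
Step 4: +3 fires, +4 burnt (F count now 3)
Step 5: +1 fires, +3 burnt (F count now 1)
Step 6: +0 fires, +1 burnt (F count now 0)
Fire out after step 6
Initially T: 17, now '.': 24
Total burnt (originally-T cells now '.'): 16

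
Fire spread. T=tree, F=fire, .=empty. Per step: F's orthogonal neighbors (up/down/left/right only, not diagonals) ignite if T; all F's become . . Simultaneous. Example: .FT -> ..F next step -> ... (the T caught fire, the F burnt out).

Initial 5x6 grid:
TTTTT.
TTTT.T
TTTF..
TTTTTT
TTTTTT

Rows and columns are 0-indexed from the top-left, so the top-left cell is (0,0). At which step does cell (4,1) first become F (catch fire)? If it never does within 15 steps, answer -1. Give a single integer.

Step 1: cell (4,1)='T' (+3 fires, +1 burnt)
Step 2: cell (4,1)='T' (+6 fires, +3 burnt)
Step 3: cell (4,1)='T' (+8 fires, +6 burnt)
Step 4: cell (4,1)='F' (+5 fires, +8 burnt)
  -> target ignites at step 4
Step 5: cell (4,1)='.' (+2 fires, +5 burnt)
Step 6: cell (4,1)='.' (+0 fires, +2 burnt)
  fire out at step 6

4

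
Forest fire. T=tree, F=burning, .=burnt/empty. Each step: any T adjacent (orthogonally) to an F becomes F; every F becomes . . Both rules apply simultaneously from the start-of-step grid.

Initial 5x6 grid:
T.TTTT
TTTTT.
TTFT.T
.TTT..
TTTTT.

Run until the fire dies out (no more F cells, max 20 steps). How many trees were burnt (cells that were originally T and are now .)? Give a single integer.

Answer: 21

Derivation:
Step 1: +4 fires, +1 burnt (F count now 4)
Step 2: +7 fires, +4 burnt (F count now 7)
Step 3: +5 fires, +7 burnt (F count now 5)
Step 4: +4 fires, +5 burnt (F count now 4)
Step 5: +1 fires, +4 burnt (F count now 1)
Step 6: +0 fires, +1 burnt (F count now 0)
Fire out after step 6
Initially T: 22, now '.': 29
Total burnt (originally-T cells now '.'): 21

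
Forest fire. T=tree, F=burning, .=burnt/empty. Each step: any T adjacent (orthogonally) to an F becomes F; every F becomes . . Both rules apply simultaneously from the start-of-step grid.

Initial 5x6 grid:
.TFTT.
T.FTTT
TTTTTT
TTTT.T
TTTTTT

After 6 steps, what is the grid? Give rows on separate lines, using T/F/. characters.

Step 1: 4 trees catch fire, 2 burn out
  .F.FT.
  T..FTT
  TTFTTT
  TTTT.T
  TTTTTT
Step 2: 5 trees catch fire, 4 burn out
  ....F.
  T...FT
  TF.FTT
  TTFT.T
  TTTTTT
Step 3: 6 trees catch fire, 5 burn out
  ......
  T....F
  F...FT
  TF.F.T
  TTFTTT
Step 4: 5 trees catch fire, 6 burn out
  ......
  F.....
  .....F
  F....T
  TF.FTT
Step 5: 3 trees catch fire, 5 burn out
  ......
  ......
  ......
  .....F
  F...FT
Step 6: 1 trees catch fire, 3 burn out
  ......
  ......
  ......
  ......
  .....F

......
......
......
......
.....F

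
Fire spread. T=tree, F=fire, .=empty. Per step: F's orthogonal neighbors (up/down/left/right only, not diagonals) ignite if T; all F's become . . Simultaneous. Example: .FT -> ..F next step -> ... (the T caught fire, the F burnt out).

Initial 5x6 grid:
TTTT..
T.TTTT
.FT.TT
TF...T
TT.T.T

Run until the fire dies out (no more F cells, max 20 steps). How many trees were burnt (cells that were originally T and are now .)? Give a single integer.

Step 1: +3 fires, +2 burnt (F count now 3)
Step 2: +2 fires, +3 burnt (F count now 2)
Step 3: +2 fires, +2 burnt (F count now 2)
Step 4: +3 fires, +2 burnt (F count now 3)
Step 5: +3 fires, +3 burnt (F count now 3)
Step 6: +2 fires, +3 burnt (F count now 2)
Step 7: +1 fires, +2 burnt (F count now 1)
Step 8: +1 fires, +1 burnt (F count now 1)
Step 9: +0 fires, +1 burnt (F count now 0)
Fire out after step 9
Initially T: 18, now '.': 29
Total burnt (originally-T cells now '.'): 17

Answer: 17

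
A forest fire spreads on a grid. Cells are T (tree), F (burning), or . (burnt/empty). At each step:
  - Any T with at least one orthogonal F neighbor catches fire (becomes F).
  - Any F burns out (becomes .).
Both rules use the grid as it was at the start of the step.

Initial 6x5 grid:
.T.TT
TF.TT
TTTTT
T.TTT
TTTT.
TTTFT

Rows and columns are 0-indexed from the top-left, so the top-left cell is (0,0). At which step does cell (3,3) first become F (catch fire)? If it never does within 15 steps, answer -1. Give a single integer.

Step 1: cell (3,3)='T' (+6 fires, +2 burnt)
Step 2: cell (3,3)='F' (+5 fires, +6 burnt)
  -> target ignites at step 2
Step 3: cell (3,3)='.' (+6 fires, +5 burnt)
Step 4: cell (3,3)='.' (+3 fires, +6 burnt)
Step 5: cell (3,3)='.' (+2 fires, +3 burnt)
Step 6: cell (3,3)='.' (+1 fires, +2 burnt)
Step 7: cell (3,3)='.' (+0 fires, +1 burnt)
  fire out at step 7

2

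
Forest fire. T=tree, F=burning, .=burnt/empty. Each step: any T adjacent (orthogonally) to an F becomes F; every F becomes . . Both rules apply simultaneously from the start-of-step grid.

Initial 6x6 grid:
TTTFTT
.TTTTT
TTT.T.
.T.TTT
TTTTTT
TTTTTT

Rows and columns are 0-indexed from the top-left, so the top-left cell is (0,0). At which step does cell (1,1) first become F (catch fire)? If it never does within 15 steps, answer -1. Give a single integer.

Step 1: cell (1,1)='T' (+3 fires, +1 burnt)
Step 2: cell (1,1)='T' (+4 fires, +3 burnt)
Step 3: cell (1,1)='F' (+5 fires, +4 burnt)
  -> target ignites at step 3
Step 4: cell (1,1)='.' (+2 fires, +5 burnt)
Step 5: cell (1,1)='.' (+5 fires, +2 burnt)
Step 6: cell (1,1)='.' (+4 fires, +5 burnt)
Step 7: cell (1,1)='.' (+5 fires, +4 burnt)
Step 8: cell (1,1)='.' (+2 fires, +5 burnt)
Step 9: cell (1,1)='.' (+0 fires, +2 burnt)
  fire out at step 9

3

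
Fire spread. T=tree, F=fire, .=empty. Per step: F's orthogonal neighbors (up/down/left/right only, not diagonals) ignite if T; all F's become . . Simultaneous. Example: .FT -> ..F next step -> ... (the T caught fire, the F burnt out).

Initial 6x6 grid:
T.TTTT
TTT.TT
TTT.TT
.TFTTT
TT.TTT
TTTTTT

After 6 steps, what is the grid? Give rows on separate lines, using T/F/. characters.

Step 1: 3 trees catch fire, 1 burn out
  T.TTTT
  TTT.TT
  TTF.TT
  .F.FTT
  TT.TTT
  TTTTTT
Step 2: 5 trees catch fire, 3 burn out
  T.TTTT
  TTF.TT
  TF..TT
  ....FT
  TF.FTT
  TTTTTT
Step 3: 9 trees catch fire, 5 burn out
  T.FTTT
  TF..TT
  F...FT
  .....F
  F...FT
  TFTFTT
Step 4: 8 trees catch fire, 9 burn out
  T..FTT
  F...FT
  .....F
  ......
  .....F
  F.F.FT
Step 5: 4 trees catch fire, 8 burn out
  F...FT
  .....F
  ......
  ......
  ......
  .....F
Step 6: 1 trees catch fire, 4 burn out
  .....F
  ......
  ......
  ......
  ......
  ......

.....F
......
......
......
......
......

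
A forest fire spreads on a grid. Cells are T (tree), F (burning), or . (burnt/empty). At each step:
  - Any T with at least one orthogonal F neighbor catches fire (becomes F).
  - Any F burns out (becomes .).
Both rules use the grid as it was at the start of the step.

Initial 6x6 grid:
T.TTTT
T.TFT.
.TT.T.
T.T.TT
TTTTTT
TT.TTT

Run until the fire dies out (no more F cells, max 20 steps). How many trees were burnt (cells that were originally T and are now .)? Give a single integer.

Step 1: +3 fires, +1 burnt (F count now 3)
Step 2: +4 fires, +3 burnt (F count now 4)
Step 3: +4 fires, +4 burnt (F count now 4)
Step 4: +3 fires, +4 burnt (F count now 3)
Step 5: +4 fires, +3 burnt (F count now 4)
Step 6: +4 fires, +4 burnt (F count now 4)
Step 7: +2 fires, +4 burnt (F count now 2)
Step 8: +0 fires, +2 burnt (F count now 0)
Fire out after step 8
Initially T: 26, now '.': 34
Total burnt (originally-T cells now '.'): 24

Answer: 24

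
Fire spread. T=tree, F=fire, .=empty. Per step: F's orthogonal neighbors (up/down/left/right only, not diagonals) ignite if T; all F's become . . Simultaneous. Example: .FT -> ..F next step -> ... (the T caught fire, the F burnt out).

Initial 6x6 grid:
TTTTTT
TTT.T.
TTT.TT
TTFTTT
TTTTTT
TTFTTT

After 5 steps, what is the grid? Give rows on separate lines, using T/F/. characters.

Step 1: 6 trees catch fire, 2 burn out
  TTTTTT
  TTT.T.
  TTF.TT
  TF.FTT
  TTFTTT
  TF.FTT
Step 2: 8 trees catch fire, 6 burn out
  TTTTTT
  TTF.T.
  TF..TT
  F...FT
  TF.FTT
  F...FT
Step 3: 8 trees catch fire, 8 burn out
  TTFTTT
  TF..T.
  F...FT
  .....F
  F...FT
  .....F
Step 4: 6 trees catch fire, 8 burn out
  TF.FTT
  F...F.
  .....F
  ......
  .....F
  ......
Step 5: 2 trees catch fire, 6 burn out
  F...FT
  ......
  ......
  ......
  ......
  ......

F...FT
......
......
......
......
......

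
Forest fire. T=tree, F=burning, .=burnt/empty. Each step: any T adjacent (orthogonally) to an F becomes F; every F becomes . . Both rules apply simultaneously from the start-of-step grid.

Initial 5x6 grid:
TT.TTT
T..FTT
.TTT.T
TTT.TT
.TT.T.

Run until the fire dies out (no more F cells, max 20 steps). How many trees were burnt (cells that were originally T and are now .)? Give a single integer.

Step 1: +3 fires, +1 burnt (F count now 3)
Step 2: +3 fires, +3 burnt (F count now 3)
Step 3: +4 fires, +3 burnt (F count now 4)
Step 4: +3 fires, +4 burnt (F count now 3)
Step 5: +3 fires, +3 burnt (F count now 3)
Step 6: +1 fires, +3 burnt (F count now 1)
Step 7: +0 fires, +1 burnt (F count now 0)
Fire out after step 7
Initially T: 20, now '.': 27
Total burnt (originally-T cells now '.'): 17

Answer: 17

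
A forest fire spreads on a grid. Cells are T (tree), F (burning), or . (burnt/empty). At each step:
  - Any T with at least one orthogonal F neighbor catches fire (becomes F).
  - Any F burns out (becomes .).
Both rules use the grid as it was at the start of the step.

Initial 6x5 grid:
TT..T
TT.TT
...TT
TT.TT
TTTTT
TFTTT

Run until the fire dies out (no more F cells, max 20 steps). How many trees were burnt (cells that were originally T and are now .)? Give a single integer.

Step 1: +3 fires, +1 burnt (F count now 3)
Step 2: +4 fires, +3 burnt (F count now 4)
Step 3: +3 fires, +4 burnt (F count now 3)
Step 4: +2 fires, +3 burnt (F count now 2)
Step 5: +2 fires, +2 burnt (F count now 2)
Step 6: +2 fires, +2 burnt (F count now 2)
Step 7: +1 fires, +2 burnt (F count now 1)
Step 8: +1 fires, +1 burnt (F count now 1)
Step 9: +0 fires, +1 burnt (F count now 0)
Fire out after step 9
Initially T: 22, now '.': 26
Total burnt (originally-T cells now '.'): 18

Answer: 18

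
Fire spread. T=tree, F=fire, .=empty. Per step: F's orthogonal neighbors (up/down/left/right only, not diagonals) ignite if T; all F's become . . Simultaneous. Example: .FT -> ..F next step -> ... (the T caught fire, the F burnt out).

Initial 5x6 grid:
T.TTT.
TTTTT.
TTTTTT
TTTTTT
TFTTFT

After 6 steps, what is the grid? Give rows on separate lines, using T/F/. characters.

Step 1: 6 trees catch fire, 2 burn out
  T.TTT.
  TTTTT.
  TTTTTT
  TFTTFT
  F.FF.F
Step 2: 6 trees catch fire, 6 burn out
  T.TTT.
  TTTTT.
  TFTTFT
  F.FF.F
  ......
Step 3: 6 trees catch fire, 6 burn out
  T.TTT.
  TFTTF.
  F.FF.F
  ......
  ......
Step 4: 4 trees catch fire, 6 burn out
  T.TTF.
  F.FF..
  ......
  ......
  ......
Step 5: 3 trees catch fire, 4 burn out
  F.FF..
  ......
  ......
  ......
  ......
Step 6: 0 trees catch fire, 3 burn out
  ......
  ......
  ......
  ......
  ......

......
......
......
......
......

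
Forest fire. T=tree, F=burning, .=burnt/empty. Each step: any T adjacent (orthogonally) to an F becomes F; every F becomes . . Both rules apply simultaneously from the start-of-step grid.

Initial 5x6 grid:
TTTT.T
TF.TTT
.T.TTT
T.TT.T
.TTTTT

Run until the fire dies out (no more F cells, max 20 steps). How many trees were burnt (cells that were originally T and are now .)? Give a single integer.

Step 1: +3 fires, +1 burnt (F count now 3)
Step 2: +2 fires, +3 burnt (F count now 2)
Step 3: +1 fires, +2 burnt (F count now 1)
Step 4: +1 fires, +1 burnt (F count now 1)
Step 5: +2 fires, +1 burnt (F count now 2)
Step 6: +3 fires, +2 burnt (F count now 3)
Step 7: +4 fires, +3 burnt (F count now 4)
Step 8: +3 fires, +4 burnt (F count now 3)
Step 9: +2 fires, +3 burnt (F count now 2)
Step 10: +0 fires, +2 burnt (F count now 0)
Fire out after step 10
Initially T: 22, now '.': 29
Total burnt (originally-T cells now '.'): 21

Answer: 21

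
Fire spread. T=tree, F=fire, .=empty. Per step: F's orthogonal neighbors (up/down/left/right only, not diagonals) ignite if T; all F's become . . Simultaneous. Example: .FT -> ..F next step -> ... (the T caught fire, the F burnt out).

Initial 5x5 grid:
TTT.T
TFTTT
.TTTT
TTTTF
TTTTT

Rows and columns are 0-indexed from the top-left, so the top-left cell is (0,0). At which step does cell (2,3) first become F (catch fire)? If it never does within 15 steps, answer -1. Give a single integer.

Step 1: cell (2,3)='T' (+7 fires, +2 burnt)
Step 2: cell (2,3)='F' (+9 fires, +7 burnt)
  -> target ignites at step 2
Step 3: cell (2,3)='.' (+4 fires, +9 burnt)
Step 4: cell (2,3)='.' (+1 fires, +4 burnt)
Step 5: cell (2,3)='.' (+0 fires, +1 burnt)
  fire out at step 5

2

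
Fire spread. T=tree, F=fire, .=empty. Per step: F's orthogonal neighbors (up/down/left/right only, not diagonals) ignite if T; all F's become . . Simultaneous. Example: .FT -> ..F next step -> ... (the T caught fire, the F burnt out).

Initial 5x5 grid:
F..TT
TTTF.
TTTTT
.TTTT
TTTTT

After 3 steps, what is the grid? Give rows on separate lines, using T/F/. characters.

Step 1: 4 trees catch fire, 2 burn out
  ...FT
  FTF..
  TTTFT
  .TTTT
  TTTTT
Step 2: 6 trees catch fire, 4 burn out
  ....F
  .F...
  FTF.F
  .TTFT
  TTTTT
Step 3: 4 trees catch fire, 6 burn out
  .....
  .....
  .F...
  .TF.F
  TTTFT

.....
.....
.F...
.TF.F
TTTFT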